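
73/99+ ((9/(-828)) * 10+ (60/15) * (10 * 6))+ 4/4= 1100377/4554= 241.63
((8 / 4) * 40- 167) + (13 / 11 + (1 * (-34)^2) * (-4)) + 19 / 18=-932335 / 198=-4708.76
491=491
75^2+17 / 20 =112517 / 20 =5625.85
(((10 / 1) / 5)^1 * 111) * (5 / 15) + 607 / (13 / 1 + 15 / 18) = 9784 / 83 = 117.88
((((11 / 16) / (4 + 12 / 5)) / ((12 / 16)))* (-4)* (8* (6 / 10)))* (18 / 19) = -99 / 38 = -2.61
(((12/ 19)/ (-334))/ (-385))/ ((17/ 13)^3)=13182/ 6001745365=0.00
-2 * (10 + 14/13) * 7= -2016/13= -155.08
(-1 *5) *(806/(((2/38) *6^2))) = -38285/18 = -2126.94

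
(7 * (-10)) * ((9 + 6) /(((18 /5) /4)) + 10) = -5600 /3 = -1866.67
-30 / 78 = -0.38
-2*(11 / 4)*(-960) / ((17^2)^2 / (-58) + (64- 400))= -306240 / 103009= -2.97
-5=-5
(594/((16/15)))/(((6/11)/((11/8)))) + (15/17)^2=51957765/36992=1404.57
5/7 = 0.71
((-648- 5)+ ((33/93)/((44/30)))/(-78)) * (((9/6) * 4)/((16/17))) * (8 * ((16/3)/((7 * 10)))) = -35789794/14105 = -2537.38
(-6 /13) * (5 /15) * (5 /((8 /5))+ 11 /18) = -269 /468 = -0.57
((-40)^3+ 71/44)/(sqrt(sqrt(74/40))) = -54875.20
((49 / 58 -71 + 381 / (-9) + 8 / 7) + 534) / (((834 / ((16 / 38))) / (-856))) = -881325616 / 4825107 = -182.65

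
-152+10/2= -147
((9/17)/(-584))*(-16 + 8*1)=9/1241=0.01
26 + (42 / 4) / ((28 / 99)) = 505 / 8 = 63.12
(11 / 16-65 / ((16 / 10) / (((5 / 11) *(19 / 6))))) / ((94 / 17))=-32419 / 3102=-10.45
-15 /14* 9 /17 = -135 /238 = -0.57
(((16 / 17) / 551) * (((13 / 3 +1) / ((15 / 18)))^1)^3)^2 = 274877906944 / 1370948265625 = 0.20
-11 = -11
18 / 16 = 9 / 8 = 1.12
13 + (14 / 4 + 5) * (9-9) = 13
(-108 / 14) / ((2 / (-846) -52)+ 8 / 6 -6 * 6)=22842 / 256627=0.09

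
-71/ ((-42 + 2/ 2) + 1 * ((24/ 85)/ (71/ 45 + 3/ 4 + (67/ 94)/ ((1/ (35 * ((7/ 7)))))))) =1.73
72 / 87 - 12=-324 / 29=-11.17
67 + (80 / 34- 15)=924 / 17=54.35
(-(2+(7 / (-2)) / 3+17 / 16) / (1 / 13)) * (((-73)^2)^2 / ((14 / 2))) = -4799302729 / 48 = -99985473.52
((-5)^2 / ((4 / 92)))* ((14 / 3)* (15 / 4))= 20125 / 2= 10062.50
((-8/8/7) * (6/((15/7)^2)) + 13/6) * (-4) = -7.92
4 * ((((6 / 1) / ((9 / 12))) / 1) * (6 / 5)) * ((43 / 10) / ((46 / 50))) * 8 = 33024 / 23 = 1435.83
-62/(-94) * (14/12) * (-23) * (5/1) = -24955/282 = -88.49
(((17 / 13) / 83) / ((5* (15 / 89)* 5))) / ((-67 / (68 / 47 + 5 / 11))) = -1487279 / 14015805375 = -0.00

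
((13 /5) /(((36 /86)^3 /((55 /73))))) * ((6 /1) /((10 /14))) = 224.33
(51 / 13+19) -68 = -586 / 13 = -45.08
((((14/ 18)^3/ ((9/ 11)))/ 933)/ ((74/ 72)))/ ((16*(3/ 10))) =18865/ 150994854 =0.00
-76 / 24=-19 / 6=-3.17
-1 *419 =-419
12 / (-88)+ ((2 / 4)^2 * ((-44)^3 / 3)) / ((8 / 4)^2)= -1774.80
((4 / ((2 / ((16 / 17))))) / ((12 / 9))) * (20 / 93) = 160 / 527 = 0.30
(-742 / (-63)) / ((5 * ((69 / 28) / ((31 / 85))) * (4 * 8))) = 11501 / 1055700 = 0.01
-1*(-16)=16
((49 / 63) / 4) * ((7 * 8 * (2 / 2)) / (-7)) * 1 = -1.56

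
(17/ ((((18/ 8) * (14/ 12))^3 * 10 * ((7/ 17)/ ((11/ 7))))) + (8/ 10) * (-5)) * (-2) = 16523912/ 2268945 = 7.28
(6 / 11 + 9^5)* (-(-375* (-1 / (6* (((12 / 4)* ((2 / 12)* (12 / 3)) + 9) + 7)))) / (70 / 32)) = -21651500 / 231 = -93729.44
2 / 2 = 1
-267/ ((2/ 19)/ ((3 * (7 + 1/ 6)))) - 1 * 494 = -220115/ 4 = -55028.75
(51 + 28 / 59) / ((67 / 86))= 261182 / 3953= 66.07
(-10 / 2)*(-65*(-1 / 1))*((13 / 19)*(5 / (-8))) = 21125 / 152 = 138.98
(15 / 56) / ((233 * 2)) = 15 / 26096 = 0.00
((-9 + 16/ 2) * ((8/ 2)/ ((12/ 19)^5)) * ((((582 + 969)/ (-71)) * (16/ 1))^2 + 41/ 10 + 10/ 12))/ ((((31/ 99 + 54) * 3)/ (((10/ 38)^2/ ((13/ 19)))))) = -1742472185156065/ 576849776256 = -3020.67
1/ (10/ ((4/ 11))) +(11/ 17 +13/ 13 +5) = 6249/ 935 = 6.68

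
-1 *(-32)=32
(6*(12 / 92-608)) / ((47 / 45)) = -3774870 / 1081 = -3492.02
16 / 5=3.20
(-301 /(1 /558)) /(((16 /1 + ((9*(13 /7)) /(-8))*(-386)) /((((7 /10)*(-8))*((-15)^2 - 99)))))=16591563072 /115145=144092.78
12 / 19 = 0.63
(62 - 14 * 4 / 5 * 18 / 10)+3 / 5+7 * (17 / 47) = 52842 / 1175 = 44.97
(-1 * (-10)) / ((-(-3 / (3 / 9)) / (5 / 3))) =50 / 27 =1.85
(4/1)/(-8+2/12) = -0.51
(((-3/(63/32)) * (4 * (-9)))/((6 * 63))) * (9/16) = 4/49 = 0.08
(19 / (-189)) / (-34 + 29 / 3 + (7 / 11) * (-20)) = 0.00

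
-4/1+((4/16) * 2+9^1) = 11/2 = 5.50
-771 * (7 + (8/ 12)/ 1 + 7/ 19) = -117706/ 19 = -6195.05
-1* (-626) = 626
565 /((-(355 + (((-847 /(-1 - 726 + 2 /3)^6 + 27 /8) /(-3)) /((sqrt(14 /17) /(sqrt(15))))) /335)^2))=-3780366616374766979267150288734552162420004469724258302592689965530124585227204762832536065516131420800 /843222478759331941106375827769495501198713843907756908582172867053324586485368290709209051997025444895881 - 5108756943439292988403593233290798165540126846114517151793364077401300379940716947163486894848000 * sqrt(3570) /843222478759331941106375827769495501198713843907756908582172867053324586485368290709209051997025444895881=-0.00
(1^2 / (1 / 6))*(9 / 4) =27 / 2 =13.50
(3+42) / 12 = 15 / 4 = 3.75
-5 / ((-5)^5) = 1 / 625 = 0.00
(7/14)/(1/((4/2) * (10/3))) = 10/3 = 3.33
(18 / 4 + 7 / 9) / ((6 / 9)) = 7.92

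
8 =8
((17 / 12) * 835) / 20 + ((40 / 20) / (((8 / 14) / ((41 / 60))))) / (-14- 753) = 3628997 / 61360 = 59.14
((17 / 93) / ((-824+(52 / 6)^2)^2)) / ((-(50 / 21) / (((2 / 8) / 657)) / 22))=-11781 / 10280265880000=-0.00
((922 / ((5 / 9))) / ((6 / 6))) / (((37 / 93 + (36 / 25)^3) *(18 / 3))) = 401934375 / 4917133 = 81.74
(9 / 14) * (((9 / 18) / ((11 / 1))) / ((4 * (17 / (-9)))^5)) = -531441 / 447811538944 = -0.00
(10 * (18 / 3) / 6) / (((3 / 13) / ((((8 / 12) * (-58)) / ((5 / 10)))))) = -30160 / 9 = -3351.11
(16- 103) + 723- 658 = -22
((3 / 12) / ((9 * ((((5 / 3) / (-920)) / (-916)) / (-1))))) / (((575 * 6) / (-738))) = 75112 / 25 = 3004.48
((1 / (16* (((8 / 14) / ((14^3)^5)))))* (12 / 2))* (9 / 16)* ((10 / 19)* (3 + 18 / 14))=2461135886754451200 / 19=129533467723918484.21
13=13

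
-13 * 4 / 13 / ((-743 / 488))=1952 / 743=2.63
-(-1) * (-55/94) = -55/94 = -0.59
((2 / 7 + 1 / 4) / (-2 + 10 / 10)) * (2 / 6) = -5 / 28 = -0.18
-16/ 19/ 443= -16/ 8417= -0.00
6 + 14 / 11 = 80 / 11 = 7.27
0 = 0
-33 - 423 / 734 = -24645 / 734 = -33.58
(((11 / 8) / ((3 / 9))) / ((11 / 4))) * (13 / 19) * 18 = 351 / 19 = 18.47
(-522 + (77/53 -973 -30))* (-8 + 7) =80748/53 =1523.55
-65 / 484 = -0.13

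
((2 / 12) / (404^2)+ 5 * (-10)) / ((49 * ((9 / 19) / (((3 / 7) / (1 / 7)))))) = -930331181 / 143956512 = -6.46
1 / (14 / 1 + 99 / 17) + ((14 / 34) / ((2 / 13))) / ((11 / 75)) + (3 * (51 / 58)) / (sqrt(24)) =51 * sqrt(6) / 232 + 2306383 / 126038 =18.84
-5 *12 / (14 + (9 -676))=0.09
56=56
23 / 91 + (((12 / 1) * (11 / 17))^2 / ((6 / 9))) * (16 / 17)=38167015 / 447083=85.37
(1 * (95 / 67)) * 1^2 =95 / 67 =1.42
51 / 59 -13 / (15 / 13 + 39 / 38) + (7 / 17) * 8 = -1949099 / 1080231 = -1.80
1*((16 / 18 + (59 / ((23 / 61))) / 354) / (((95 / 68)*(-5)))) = -0.19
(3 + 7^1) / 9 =10 / 9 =1.11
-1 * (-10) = 10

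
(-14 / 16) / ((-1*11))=7 / 88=0.08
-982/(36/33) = -5401/6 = -900.17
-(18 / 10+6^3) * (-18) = 19602 / 5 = 3920.40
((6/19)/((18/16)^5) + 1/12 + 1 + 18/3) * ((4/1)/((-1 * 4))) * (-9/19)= 10858159/3158028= 3.44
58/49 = 1.18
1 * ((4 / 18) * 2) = 4 / 9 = 0.44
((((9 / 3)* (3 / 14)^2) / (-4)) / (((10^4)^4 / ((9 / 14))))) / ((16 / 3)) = -0.00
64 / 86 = 32 / 43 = 0.74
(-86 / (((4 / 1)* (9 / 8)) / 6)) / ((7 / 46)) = -15824 / 21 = -753.52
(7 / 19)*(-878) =-6146 / 19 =-323.47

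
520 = 520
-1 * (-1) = 1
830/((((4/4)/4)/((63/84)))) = 2490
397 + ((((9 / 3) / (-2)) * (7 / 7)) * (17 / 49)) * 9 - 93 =29333 / 98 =299.32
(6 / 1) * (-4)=-24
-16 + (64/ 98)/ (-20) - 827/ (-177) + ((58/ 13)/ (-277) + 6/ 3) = -1464200681/ 156157365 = -9.38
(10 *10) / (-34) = -50 / 17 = -2.94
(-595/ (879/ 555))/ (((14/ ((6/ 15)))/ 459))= -1443555/ 293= -4926.81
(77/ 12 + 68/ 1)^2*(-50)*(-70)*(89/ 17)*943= 58561564445125/ 612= 95688830792.69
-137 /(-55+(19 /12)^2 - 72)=19728 /17927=1.10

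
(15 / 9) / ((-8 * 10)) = -1 / 48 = -0.02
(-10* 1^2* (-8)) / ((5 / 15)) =240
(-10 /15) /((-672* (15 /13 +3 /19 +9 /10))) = 0.00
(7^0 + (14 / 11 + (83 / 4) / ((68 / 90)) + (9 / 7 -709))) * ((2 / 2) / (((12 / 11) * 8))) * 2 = -7099789 / 45696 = -155.37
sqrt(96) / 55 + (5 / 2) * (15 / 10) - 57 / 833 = 4 * sqrt(6) / 55 + 12267 / 3332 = 3.86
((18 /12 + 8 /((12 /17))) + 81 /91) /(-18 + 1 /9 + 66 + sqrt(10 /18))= 9733407 /34114808 -67437*sqrt(5) /34114808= 0.28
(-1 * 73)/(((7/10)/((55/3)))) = -40150/21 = -1911.90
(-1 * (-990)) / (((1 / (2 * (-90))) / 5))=-891000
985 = 985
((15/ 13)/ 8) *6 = 45/ 52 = 0.87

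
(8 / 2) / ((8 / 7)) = 7 / 2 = 3.50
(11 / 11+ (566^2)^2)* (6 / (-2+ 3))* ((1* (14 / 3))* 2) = 5747166137272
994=994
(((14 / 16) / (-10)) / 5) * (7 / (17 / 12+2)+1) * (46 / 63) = -115 / 2952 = -0.04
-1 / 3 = -0.33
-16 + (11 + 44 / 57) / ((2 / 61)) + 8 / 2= 347.04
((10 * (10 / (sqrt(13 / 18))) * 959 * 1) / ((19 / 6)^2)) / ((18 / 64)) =40011.60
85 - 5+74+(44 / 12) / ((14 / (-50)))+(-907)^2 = 17278588 / 21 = 822789.90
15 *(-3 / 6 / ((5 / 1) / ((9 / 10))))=-27 / 20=-1.35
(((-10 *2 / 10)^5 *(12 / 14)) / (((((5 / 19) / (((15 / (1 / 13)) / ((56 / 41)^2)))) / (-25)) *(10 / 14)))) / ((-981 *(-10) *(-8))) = -415207 / 85456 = -4.86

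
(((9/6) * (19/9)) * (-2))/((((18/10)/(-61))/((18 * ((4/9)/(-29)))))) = -46360/783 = -59.21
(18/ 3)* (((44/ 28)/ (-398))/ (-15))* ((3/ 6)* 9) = 99/ 13930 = 0.01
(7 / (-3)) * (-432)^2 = -435456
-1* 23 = -23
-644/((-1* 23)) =28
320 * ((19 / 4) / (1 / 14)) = 21280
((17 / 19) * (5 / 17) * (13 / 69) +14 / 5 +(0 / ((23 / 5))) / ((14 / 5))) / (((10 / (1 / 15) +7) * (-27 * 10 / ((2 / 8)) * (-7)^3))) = 18679 / 381232769400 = 0.00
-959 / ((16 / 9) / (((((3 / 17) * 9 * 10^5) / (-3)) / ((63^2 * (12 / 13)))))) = 5565625 / 714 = 7794.99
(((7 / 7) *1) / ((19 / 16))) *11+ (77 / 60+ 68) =89543 / 1140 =78.55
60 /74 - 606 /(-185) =756 /185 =4.09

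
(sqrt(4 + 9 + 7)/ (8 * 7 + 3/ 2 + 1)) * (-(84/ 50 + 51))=-4.03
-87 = -87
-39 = -39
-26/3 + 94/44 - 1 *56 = -62.53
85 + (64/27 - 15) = 72.37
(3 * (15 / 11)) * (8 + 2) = 450 / 11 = 40.91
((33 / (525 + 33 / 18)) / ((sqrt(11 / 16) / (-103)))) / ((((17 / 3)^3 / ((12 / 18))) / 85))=-667440 * sqrt(11) / 913529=-2.42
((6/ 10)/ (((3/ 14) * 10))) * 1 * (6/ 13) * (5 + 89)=3948/ 325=12.15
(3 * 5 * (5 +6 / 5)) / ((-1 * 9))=-31 / 3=-10.33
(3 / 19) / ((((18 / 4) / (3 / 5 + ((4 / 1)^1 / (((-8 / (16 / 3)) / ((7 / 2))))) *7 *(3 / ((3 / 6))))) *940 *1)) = -103 / 7050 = -0.01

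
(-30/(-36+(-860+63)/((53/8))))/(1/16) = 6360/2071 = 3.07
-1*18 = -18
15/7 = 2.14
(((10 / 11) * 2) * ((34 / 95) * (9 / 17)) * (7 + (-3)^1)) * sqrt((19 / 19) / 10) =144 * sqrt(10) / 1045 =0.44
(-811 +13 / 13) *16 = -12960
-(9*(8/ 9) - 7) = -1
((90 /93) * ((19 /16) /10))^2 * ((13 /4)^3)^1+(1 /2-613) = -9636689147 /15745024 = -612.05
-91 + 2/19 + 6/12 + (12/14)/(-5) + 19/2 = -53909/665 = -81.07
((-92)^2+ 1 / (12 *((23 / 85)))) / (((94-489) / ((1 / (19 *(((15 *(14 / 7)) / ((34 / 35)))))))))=-39714533 / 1087474500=-0.04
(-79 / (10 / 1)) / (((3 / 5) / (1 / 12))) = -1.10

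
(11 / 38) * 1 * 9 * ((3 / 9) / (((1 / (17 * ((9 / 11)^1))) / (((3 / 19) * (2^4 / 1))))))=11016 / 361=30.52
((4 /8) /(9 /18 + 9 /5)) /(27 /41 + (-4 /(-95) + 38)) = 19475 /3466997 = 0.01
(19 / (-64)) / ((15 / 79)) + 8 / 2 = 2339 / 960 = 2.44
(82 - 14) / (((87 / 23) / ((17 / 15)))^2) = 10395908 / 1703025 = 6.10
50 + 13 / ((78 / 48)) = 58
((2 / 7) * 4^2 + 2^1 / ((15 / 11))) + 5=1159 / 105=11.04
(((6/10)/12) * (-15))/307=-3/1228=-0.00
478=478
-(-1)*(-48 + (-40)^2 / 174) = -3376 / 87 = -38.80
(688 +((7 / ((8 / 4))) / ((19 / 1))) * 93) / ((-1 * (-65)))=5359 / 494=10.85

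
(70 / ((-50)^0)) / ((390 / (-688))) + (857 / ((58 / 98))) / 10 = 241087 / 11310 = 21.32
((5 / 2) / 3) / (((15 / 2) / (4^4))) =28.44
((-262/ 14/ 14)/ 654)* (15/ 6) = -655/ 128184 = -0.01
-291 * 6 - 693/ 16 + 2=-1787.31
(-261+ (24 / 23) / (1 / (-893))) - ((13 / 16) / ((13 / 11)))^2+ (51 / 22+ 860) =-21436949 / 64768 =-330.98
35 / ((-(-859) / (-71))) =-2485 / 859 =-2.89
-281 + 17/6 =-1669/6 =-278.17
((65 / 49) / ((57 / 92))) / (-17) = -5980 / 47481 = -0.13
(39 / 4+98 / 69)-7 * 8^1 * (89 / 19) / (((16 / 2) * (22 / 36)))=-2450717 / 57684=-42.49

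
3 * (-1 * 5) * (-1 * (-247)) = -3705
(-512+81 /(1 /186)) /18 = 7277 /9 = 808.56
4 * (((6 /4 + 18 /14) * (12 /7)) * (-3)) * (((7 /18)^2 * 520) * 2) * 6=-54080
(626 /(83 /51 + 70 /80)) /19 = 255408 /19399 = 13.17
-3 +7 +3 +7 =14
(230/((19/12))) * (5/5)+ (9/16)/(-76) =176631/1216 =145.26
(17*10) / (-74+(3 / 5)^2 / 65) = -16250 / 7073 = -2.30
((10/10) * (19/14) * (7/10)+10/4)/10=69/200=0.34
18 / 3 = 6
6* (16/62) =48/31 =1.55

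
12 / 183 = 4 / 61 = 0.07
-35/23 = -1.52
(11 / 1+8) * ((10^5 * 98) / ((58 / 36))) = 3351600000 / 29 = 115572413.79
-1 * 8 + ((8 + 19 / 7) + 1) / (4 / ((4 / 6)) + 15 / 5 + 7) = -407 / 56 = -7.27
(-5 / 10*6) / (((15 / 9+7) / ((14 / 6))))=-21 / 26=-0.81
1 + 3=4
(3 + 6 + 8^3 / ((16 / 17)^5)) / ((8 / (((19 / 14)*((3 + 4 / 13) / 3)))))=1175082113 / 8945664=131.36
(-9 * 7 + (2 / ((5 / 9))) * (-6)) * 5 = -423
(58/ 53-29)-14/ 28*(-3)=-2799/ 106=-26.41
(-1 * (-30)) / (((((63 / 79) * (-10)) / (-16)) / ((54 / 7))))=22752 / 49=464.33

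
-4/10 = -2/5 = -0.40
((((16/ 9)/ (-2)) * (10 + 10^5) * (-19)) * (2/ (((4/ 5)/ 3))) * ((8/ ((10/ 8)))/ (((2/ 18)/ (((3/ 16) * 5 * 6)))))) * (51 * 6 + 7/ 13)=16356075444000/ 13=1258159649538.46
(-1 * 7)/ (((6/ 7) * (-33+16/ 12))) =49/ 190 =0.26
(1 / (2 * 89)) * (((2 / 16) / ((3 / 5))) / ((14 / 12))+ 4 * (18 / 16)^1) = 131 / 4984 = 0.03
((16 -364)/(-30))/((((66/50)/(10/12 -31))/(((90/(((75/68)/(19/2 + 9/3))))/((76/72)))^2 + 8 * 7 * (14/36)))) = -79624105959220/321651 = -247548137.45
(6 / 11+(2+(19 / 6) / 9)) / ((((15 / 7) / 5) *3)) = 12047 / 5346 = 2.25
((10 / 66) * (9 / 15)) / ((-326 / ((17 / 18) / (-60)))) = 17 / 3872880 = 0.00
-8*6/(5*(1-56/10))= 48/23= 2.09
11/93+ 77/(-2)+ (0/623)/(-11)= -7139/186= -38.38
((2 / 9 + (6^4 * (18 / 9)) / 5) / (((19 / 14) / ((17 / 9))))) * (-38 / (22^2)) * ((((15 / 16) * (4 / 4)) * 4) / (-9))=1388611 / 58806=23.61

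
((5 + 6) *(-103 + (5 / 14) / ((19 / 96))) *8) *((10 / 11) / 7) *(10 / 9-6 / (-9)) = -17227520 / 8379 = -2056.04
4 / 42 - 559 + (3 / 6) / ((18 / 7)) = -140795 / 252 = -558.71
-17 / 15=-1.13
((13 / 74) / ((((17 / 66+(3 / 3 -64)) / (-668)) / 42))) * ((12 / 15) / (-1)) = -48144096 / 766085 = -62.84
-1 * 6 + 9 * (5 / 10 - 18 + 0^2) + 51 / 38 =-3081 / 19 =-162.16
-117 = -117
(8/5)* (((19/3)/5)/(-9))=-152/675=-0.23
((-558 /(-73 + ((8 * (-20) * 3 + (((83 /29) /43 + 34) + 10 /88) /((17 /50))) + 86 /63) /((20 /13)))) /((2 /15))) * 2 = 4918515663600 /187319762671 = 26.26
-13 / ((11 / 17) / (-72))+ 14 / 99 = 143222 / 99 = 1446.69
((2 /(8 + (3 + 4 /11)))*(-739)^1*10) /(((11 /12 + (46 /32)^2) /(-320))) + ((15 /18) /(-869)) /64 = 85454537317 /612480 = 139522.17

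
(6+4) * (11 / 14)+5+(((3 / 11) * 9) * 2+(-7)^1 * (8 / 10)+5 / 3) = 15977 / 1155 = 13.83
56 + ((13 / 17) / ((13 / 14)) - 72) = -258 / 17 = -15.18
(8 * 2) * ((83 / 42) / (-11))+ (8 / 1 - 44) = -8980 / 231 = -38.87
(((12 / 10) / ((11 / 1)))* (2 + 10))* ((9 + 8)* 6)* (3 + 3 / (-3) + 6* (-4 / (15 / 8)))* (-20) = 1586304 / 55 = 28841.89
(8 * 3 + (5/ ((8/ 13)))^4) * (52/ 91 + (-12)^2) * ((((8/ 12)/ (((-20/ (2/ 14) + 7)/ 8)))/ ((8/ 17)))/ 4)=-77198343629/ 5720064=-13496.06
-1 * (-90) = 90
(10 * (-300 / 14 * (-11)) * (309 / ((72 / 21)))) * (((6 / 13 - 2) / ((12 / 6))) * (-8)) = 16995000 / 13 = 1307307.69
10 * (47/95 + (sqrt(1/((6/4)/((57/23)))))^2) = 9382/437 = 21.47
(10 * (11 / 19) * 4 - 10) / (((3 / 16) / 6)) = 8000 / 19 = 421.05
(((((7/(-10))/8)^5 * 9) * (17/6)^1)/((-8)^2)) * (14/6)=-2000033/419430400000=-0.00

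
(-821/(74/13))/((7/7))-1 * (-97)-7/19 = -47.60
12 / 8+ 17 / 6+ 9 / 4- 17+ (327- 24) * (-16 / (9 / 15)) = -97085 / 12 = -8090.42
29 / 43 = 0.67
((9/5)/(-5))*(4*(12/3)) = -144/25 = -5.76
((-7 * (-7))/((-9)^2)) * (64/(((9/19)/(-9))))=-59584/81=-735.60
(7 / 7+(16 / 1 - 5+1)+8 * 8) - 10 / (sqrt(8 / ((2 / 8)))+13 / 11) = 286561 / 3703 - 4840 * sqrt(2) / 3703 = 75.54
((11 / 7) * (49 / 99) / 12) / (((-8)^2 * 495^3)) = 7 / 838338336000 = 0.00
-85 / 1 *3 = -255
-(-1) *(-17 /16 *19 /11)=-323 /176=-1.84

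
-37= -37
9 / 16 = 0.56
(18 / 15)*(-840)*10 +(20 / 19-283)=-196877 / 19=-10361.95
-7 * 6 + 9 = -33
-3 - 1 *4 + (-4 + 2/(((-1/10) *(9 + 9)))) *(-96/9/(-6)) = -1303/81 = -16.09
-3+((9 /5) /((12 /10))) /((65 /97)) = -99 /130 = -0.76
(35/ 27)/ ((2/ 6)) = 35/ 9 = 3.89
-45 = -45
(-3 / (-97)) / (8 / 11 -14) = -33 / 14162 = -0.00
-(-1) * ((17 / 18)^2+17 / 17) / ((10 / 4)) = 613 / 810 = 0.76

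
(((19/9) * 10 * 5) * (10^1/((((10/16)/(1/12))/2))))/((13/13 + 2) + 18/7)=53200/1053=50.52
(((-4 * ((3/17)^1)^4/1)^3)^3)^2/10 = 774069914213880291264747762415619172244389888/195565545434547148388610101509566182367402774593111595478291316522107183961779907198812805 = 0.00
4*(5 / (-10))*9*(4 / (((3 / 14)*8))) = -42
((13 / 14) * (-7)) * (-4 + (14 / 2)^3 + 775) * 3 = -21723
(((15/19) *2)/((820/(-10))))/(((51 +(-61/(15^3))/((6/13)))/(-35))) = 10631250/803894503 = 0.01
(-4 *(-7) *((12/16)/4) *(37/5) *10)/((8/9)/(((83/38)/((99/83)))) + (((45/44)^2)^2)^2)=37598335577272909824/162816658618737929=230.92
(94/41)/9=94/369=0.25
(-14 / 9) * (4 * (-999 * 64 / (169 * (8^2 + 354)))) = 198912 / 35321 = 5.63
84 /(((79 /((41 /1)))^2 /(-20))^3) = -3192070049952000 /243087455521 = -13131.36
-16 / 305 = -0.05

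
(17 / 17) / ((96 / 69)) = 23 / 32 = 0.72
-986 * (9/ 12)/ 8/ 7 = -1479/ 112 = -13.21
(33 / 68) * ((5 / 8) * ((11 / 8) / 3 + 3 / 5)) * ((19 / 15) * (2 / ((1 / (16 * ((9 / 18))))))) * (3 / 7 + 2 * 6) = 769747 / 9520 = 80.86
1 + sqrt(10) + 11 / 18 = 29 / 18 + sqrt(10) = 4.77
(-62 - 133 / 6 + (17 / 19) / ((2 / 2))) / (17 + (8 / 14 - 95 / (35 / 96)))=9493 / 27702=0.34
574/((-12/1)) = -287/6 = -47.83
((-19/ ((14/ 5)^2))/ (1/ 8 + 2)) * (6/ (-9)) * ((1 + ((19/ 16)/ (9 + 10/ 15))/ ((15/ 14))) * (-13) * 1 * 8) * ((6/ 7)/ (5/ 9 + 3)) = -14371695/ 676396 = -21.25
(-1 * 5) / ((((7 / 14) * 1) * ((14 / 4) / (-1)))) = 20 / 7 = 2.86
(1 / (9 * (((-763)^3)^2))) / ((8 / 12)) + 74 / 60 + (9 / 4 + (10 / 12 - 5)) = -8089675188553645159 / 11838549056419968540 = -0.68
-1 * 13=-13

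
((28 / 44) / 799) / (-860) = -7 / 7558540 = -0.00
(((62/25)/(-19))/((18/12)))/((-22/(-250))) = -620/627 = -0.99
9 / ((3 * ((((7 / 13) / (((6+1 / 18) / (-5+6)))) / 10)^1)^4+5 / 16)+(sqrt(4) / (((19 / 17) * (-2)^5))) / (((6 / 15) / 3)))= -84.18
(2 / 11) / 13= 2 / 143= 0.01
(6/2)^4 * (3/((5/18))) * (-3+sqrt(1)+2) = 0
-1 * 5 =-5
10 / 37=0.27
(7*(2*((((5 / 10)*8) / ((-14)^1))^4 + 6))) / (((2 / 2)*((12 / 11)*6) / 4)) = 158642 / 3087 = 51.39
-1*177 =-177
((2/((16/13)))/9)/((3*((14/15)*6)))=65/6048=0.01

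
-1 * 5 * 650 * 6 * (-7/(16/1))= 34125/4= 8531.25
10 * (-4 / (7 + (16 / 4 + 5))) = -5 / 2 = -2.50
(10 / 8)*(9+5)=17.50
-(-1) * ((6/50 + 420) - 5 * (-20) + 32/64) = 26031/50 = 520.62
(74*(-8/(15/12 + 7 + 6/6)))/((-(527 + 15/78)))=1664/13707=0.12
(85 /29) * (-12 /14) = -510 /203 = -2.51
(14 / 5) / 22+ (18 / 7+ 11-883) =-334681 / 385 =-869.30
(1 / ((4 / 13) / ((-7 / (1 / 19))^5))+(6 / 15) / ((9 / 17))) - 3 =-24345240597809 / 180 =-135251336654.49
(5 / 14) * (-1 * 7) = -5 / 2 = -2.50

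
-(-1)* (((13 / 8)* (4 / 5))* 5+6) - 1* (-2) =29 / 2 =14.50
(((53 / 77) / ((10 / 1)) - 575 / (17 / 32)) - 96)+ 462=-9376159 / 13090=-716.28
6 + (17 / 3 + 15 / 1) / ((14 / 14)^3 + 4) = 152 / 15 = 10.13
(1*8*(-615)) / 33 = -1640 / 11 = -149.09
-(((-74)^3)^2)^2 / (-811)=26963771415920784510976 / 811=33247560315562003096.15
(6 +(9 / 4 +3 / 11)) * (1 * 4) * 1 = 375 / 11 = 34.09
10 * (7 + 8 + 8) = 230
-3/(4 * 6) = -1/8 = -0.12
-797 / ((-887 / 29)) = 23113 / 887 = 26.06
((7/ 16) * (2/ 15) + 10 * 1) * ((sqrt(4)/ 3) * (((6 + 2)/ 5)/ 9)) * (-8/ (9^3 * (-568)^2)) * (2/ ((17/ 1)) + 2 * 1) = -1/ 11645775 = -0.00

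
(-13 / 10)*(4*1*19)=-494 / 5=-98.80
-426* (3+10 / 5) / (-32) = 1065 / 16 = 66.56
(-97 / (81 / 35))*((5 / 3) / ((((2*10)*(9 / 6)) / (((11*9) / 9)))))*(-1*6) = 37345 / 243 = 153.68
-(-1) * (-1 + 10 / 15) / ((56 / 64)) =-8 / 21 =-0.38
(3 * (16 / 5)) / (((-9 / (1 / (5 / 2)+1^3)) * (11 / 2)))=-224 / 825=-0.27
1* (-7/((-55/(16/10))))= 56/275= 0.20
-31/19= -1.63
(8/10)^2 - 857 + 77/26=-554709/650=-853.40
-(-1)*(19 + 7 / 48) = 19.15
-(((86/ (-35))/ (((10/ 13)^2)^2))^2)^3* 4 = -3431240732813279656069545491805215689/ 7180725097656250000000000000000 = -477840.43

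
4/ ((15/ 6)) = 8/ 5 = 1.60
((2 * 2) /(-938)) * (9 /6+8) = -19 /469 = -0.04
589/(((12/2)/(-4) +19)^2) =2356/1225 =1.92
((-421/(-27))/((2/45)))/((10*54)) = 0.65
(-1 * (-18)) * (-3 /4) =-27 /2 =-13.50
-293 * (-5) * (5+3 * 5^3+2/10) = 556993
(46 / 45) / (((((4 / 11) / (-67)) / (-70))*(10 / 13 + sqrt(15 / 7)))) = -21595574 / 3303 + 20053033*sqrt(105) / 16515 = 5904.00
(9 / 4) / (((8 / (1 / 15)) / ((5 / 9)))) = 1 / 96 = 0.01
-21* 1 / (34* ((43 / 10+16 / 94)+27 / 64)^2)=-339302400 / 13147253399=-0.03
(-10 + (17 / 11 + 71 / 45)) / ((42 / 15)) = -1702 / 693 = -2.46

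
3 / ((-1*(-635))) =3 / 635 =0.00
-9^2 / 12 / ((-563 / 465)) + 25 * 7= 406655 / 2252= 180.58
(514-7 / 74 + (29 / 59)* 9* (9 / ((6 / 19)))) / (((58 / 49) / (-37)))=-34228460 / 1711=-20004.94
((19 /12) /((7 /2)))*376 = 3572 /21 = 170.10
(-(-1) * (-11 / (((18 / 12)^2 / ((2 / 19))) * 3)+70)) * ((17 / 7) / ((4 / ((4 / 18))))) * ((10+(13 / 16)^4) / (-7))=-29749293361 / 2118057984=-14.05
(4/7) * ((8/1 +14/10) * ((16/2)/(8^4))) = 47/4480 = 0.01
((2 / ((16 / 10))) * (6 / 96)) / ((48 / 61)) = 305 / 3072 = 0.10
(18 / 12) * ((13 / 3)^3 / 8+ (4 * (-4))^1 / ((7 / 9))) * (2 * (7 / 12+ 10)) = -1997075 / 6048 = -330.20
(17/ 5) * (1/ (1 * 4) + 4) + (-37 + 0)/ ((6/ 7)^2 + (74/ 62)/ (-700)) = -80228451/ 2226820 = -36.03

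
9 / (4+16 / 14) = 7 / 4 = 1.75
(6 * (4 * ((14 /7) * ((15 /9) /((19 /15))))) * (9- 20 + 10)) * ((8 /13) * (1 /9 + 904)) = -26038400 /741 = -35139.54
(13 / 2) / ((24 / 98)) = 637 / 24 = 26.54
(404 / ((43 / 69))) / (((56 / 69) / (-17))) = -8174637 / 602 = -13579.13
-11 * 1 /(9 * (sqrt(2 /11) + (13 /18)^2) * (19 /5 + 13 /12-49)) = 0.03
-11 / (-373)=11 / 373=0.03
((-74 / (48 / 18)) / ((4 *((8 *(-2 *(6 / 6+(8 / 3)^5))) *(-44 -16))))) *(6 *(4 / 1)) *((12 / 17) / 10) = -80919 / 897899200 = -0.00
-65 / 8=-8.12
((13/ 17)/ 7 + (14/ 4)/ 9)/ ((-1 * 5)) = -1067/ 10710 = -0.10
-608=-608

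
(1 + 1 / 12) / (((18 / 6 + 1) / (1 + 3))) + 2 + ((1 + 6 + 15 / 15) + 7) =217 / 12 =18.08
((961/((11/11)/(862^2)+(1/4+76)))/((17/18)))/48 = 178516321/642113868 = 0.28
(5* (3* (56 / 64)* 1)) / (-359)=-105 / 2872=-0.04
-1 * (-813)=813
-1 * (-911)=911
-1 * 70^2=-4900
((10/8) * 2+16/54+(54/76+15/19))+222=6110/27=226.30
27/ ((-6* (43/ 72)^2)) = -23328/ 1849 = -12.62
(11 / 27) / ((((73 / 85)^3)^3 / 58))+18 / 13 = 1949642543613104924468 / 20663926934602037463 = 94.35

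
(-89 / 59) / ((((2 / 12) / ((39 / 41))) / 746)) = -15536196 / 2419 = -6422.57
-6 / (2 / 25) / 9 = -25 / 3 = -8.33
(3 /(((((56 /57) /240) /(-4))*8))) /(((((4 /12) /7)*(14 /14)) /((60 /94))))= -230850 /47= -4911.70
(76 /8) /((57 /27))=9 /2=4.50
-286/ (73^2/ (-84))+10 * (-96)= -5091816/ 5329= -955.49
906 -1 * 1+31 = 936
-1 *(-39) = 39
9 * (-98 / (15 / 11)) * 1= -3234 / 5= -646.80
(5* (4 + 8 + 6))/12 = 15/2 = 7.50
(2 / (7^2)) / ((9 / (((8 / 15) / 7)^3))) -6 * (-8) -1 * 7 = 20931018649 / 510512625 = 41.00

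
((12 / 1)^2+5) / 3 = 149 / 3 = 49.67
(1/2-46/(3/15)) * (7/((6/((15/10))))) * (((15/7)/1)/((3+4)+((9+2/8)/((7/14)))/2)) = -1377/26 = -52.96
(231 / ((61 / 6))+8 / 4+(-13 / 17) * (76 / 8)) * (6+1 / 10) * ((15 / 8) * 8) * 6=325845 / 34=9583.68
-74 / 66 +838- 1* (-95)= 30752 / 33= 931.88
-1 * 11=-11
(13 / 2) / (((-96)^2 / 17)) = 0.01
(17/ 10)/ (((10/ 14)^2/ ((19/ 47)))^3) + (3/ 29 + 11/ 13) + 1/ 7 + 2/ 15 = 266038555145449/ 128432295468750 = 2.07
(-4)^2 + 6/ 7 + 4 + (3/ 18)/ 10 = 8767/ 420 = 20.87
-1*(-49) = 49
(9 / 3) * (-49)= -147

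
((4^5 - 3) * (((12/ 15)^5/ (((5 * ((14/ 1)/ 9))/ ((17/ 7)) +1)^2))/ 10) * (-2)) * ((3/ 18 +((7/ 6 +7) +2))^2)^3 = -268159819416564736/ 58141265625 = -4612211.59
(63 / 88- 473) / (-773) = 41561 / 68024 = 0.61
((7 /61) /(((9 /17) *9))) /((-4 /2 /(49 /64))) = -5831 /632448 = -0.01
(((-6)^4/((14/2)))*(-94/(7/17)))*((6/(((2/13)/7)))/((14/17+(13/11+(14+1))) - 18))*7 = 2517310224/31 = 81203555.61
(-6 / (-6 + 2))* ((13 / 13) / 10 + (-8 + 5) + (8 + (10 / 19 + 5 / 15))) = 3397 / 380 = 8.94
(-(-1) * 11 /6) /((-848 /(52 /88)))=-13 /10176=-0.00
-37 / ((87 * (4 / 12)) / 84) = -3108 / 29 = -107.17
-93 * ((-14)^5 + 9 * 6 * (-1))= 50022654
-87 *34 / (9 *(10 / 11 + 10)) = -5423 / 180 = -30.13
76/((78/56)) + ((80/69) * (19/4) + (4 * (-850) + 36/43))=-128792096/38571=-3339.09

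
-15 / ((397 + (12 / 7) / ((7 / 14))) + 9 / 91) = -1365 / 36448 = -0.04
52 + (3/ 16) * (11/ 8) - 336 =-36319/ 128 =-283.74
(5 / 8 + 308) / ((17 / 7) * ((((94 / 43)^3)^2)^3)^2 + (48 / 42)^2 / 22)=28304337966269577540575074425391784765657788782508213002313735997 / 376279976658126014051657746780763526852220793967575550337774081102665136896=0.00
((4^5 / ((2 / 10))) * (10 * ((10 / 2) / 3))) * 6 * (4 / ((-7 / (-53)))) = 108544000 / 7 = 15506285.71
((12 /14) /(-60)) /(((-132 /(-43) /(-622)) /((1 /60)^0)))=13373 /4620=2.89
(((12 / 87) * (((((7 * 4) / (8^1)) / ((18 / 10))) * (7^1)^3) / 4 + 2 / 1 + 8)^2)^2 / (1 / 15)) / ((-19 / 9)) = -131099540158203125 / 994021632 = -131888015.25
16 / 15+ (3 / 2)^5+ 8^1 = 7997 / 480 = 16.66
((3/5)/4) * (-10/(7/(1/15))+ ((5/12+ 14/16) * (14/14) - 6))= -807/1120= -0.72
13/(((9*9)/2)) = 26/81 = 0.32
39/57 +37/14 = 885/266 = 3.33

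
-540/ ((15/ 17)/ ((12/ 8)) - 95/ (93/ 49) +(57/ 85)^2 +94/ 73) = 13243641750/ 1170545857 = 11.31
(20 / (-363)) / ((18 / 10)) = -100 / 3267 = -0.03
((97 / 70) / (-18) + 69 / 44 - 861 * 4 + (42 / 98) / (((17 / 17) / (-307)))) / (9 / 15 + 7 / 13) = -80497222 / 25641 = -3139.39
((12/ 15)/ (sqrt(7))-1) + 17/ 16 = 1/ 16 + 4 * sqrt(7)/ 35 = 0.36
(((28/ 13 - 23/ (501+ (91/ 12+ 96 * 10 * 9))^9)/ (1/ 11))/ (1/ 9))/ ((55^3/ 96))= 5094422248575144509803803228670397465103372200064/ 41405868660139210864755820512455230051362319691125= 0.12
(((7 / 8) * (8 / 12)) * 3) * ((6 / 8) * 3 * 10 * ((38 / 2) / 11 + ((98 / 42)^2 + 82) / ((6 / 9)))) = 920955 / 176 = 5232.70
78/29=2.69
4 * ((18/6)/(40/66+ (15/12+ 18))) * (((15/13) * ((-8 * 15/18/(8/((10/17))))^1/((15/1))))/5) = -2640/579241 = -0.00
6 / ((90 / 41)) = 2.73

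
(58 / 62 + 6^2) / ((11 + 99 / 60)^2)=458000 / 1984279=0.23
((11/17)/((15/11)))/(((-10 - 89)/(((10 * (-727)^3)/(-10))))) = -4226646413/2295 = -1841676.00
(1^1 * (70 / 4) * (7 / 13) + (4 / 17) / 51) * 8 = 850076 / 11271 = 75.42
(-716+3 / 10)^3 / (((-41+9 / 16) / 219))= 160571018515134 / 80875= 1985422176.38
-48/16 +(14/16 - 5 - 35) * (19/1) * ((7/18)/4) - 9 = -48541/576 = -84.27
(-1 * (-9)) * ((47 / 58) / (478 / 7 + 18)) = 2961 / 35032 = 0.08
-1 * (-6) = 6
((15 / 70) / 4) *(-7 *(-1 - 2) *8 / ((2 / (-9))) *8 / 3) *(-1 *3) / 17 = 19.06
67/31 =2.16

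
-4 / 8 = -1 / 2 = -0.50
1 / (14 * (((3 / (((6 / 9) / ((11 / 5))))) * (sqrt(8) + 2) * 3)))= -5 / 4158 + 5 * sqrt(2) / 4158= 0.00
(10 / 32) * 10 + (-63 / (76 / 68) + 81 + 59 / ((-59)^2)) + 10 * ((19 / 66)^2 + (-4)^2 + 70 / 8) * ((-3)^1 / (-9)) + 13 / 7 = 23053444045 / 205089192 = 112.41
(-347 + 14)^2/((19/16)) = 1774224/19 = 93380.21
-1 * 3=-3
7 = 7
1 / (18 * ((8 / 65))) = 65 / 144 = 0.45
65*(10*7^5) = 10924550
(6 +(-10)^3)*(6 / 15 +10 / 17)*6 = -500976 / 85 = -5893.84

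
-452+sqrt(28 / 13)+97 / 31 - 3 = -14008 / 31+2*sqrt(91) / 13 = -450.40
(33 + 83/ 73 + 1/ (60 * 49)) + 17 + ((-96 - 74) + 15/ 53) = -1348826971/ 11374860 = -118.58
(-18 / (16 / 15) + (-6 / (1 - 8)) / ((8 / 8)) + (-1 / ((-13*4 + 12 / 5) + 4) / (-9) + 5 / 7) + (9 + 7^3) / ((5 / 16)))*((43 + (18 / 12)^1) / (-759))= -14204181149 / 218045520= -65.14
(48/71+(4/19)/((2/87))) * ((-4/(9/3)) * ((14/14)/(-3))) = 5896/1349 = 4.37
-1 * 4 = -4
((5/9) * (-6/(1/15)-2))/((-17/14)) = 6440/153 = 42.09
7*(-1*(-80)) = 560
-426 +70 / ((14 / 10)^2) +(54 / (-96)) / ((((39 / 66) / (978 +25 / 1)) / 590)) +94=-205156153 / 364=-563615.80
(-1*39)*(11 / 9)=-143 / 3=-47.67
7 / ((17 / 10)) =70 / 17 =4.12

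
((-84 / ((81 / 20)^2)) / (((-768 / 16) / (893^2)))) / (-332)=-139553575 / 544563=-256.27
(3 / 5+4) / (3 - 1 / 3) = 69 / 40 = 1.72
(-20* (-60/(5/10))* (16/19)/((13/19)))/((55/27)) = 207360/143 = 1450.07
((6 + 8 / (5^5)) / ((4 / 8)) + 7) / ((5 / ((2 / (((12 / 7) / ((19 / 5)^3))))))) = 950513361 / 3906250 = 243.33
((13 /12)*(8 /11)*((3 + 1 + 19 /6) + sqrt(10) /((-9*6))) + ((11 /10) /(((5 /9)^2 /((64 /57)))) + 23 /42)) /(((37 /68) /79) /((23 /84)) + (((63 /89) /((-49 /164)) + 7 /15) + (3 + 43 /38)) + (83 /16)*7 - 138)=-738126210585592 /7198507432750425 + 380258416720*sqrt(10) /2591462675790153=-0.10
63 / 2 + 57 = 177 / 2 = 88.50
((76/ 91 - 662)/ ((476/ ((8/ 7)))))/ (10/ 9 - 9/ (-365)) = -1.40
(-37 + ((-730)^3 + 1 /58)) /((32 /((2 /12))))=-22562988145 /11136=-2026130.40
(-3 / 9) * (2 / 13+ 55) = -239 / 13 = -18.38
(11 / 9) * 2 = 22 / 9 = 2.44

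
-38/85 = -0.45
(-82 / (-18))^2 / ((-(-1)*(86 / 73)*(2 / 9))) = 122713 / 1548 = 79.27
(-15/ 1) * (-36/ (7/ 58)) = 31320/ 7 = 4474.29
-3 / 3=-1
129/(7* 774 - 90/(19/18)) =817/33774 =0.02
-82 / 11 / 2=-41 / 11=-3.73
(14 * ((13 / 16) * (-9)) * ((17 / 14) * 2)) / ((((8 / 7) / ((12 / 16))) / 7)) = -292383 / 256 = -1142.12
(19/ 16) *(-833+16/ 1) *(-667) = 10353841/ 16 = 647115.06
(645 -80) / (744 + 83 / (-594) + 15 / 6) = 167805 / 221669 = 0.76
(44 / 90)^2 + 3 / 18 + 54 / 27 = 9743 / 4050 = 2.41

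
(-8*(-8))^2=4096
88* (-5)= -440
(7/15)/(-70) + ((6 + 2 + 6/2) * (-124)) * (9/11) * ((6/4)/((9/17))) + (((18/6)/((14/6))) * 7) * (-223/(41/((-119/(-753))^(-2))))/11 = -3340.19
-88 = -88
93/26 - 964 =-24971/26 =-960.42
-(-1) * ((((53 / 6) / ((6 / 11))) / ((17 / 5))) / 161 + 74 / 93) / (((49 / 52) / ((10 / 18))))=163853365 / 336757743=0.49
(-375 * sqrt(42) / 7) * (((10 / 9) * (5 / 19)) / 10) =-625 * sqrt(42) / 399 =-10.15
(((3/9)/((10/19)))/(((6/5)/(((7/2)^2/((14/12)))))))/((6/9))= 133/16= 8.31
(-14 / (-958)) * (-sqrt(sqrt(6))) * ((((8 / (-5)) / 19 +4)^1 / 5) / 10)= -1302 * 6^(1 / 4) / 1137625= -0.00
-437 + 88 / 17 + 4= -7273 / 17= -427.82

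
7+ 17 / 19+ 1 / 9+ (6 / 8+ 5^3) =91489 / 684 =133.76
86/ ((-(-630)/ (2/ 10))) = 43/ 1575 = 0.03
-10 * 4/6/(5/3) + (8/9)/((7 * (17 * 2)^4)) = -42094583/10523646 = -4.00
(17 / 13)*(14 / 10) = 119 / 65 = 1.83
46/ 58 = 23/ 29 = 0.79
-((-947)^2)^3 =-721273330206403129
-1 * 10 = -10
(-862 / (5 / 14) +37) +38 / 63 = -748439 / 315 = -2376.00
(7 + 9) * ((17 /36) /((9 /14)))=952 /81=11.75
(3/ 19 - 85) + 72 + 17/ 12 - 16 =-6253/ 228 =-27.43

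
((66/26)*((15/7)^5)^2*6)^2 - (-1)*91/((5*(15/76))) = 977725329606839765638901904304/1011366975322232112675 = 966736460.12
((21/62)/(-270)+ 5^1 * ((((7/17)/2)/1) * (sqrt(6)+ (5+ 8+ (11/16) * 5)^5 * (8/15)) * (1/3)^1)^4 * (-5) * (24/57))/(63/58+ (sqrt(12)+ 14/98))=-7688841344677246447397045940668719294280659355618108647399 * sqrt(3)/1029445881365326224440015131253302886400- 197115358054265562504137569304025031216498463 * sqrt(2)/1407535623209042326185459056640+ 484534796399401555121008113707923598901639079 * sqrt(6)/16890427478508507914225508679680+ 18900156802925842252468600612776802600226842455435646379567/4117783525461304897760060525013211545600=-8346777970515690526.41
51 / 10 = 5.10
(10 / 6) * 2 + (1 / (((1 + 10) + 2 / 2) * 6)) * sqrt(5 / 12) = sqrt(15) / 432 + 10 / 3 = 3.34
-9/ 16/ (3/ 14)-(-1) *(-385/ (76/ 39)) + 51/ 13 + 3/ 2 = -384861/ 1976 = -194.77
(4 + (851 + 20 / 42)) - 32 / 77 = 28217 / 33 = 855.06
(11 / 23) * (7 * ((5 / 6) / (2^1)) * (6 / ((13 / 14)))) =2695 / 299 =9.01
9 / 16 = 0.56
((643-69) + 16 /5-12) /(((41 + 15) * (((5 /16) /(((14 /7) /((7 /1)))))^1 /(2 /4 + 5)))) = 62172 /1225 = 50.75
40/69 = 0.58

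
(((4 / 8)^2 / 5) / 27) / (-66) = -1 / 35640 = -0.00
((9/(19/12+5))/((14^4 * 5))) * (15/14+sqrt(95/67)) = 81/10622024+27 * sqrt(6365)/254169860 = 0.00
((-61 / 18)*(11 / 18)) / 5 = -671 / 1620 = -0.41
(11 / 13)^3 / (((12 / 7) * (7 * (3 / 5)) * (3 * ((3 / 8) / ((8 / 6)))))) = 53240 / 533871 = 0.10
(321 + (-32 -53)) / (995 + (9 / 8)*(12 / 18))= 944 / 3983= 0.24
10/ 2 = 5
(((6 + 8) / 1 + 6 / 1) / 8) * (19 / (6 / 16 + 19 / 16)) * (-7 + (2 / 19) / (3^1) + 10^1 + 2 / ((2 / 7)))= 4576 / 15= 305.07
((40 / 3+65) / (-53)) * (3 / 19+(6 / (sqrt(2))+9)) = -13630 / 1007 - 235 * sqrt(2) / 53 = -19.81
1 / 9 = 0.11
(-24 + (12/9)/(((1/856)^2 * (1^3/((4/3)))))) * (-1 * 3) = -3907853.33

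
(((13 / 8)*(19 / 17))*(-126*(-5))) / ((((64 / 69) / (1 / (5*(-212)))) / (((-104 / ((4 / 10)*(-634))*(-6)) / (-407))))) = -209373255 / 29759006464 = -0.01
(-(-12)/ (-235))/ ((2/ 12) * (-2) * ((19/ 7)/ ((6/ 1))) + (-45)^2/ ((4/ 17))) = -3024/ 509653195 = -0.00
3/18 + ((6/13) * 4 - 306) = -23711/78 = -303.99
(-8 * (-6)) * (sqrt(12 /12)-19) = -864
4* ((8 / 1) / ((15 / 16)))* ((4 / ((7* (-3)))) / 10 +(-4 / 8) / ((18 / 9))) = -14464 / 1575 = -9.18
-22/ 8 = -11/ 4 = -2.75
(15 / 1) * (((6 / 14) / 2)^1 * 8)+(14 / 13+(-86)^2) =675474 / 91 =7422.79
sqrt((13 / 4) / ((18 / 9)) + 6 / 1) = sqrt(122) / 4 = 2.76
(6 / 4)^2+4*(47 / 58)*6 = 2517 / 116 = 21.70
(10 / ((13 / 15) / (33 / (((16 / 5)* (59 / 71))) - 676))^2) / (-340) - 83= -88717989508073 / 5120467456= -17326.15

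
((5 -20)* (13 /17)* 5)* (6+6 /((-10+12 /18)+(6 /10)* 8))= -155025 /578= -268.21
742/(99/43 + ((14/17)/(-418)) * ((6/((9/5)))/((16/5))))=2720688432/8434403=322.57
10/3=3.33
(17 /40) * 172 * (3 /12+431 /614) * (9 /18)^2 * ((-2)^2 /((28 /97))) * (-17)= -201304973 /49120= -4098.23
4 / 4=1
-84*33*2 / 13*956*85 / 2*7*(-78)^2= -737927910720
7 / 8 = 0.88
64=64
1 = 1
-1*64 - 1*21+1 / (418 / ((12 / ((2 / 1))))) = -17762 / 209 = -84.99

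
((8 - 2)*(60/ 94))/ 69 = 60/ 1081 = 0.06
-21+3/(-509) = -10692/509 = -21.01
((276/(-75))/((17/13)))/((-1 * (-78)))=-46/1275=-0.04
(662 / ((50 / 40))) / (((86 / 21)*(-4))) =-6951 / 215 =-32.33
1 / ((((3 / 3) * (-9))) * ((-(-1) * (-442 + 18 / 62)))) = 31 / 123237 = 0.00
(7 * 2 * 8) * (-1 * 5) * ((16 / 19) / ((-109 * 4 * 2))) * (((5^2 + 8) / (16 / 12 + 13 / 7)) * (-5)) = -3880800 / 138757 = -27.97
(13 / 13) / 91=1 / 91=0.01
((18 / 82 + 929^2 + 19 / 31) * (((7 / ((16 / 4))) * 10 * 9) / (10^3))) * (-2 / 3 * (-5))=23035449549 / 50840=453096.96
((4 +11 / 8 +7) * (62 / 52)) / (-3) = -1023 / 208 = -4.92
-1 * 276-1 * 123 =-399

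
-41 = -41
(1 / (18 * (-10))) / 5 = -1 / 900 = -0.00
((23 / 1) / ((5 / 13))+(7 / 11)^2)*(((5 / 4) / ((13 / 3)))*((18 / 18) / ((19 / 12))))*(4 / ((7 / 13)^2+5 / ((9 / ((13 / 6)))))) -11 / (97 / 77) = 62746205173 / 3039753893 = 20.64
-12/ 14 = -6/ 7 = -0.86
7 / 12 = 0.58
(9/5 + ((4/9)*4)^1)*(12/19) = 644/285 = 2.26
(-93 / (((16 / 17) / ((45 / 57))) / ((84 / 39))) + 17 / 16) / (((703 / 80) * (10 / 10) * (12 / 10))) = -15.83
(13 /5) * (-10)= -26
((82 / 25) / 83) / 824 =41 / 854900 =0.00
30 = 30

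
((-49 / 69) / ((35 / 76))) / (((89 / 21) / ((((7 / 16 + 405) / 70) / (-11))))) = 862771 / 4503400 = 0.19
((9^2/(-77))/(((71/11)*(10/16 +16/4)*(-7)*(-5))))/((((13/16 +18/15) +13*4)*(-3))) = 0.00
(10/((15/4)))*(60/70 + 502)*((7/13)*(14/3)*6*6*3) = 4730880/13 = 363913.85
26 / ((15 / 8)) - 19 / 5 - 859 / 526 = 66541 / 7890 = 8.43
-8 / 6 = -4 / 3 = -1.33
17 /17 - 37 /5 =-32 /5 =-6.40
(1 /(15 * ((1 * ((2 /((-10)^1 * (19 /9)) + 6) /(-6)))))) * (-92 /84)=874 /11781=0.07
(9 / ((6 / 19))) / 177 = 19 / 118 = 0.16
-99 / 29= -3.41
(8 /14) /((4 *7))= 1 /49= 0.02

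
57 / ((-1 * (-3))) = 19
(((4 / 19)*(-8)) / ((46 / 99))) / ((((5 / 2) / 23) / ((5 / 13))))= -3168 / 247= -12.83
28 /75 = 0.37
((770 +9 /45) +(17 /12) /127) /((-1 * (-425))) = 5869009 /3238500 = 1.81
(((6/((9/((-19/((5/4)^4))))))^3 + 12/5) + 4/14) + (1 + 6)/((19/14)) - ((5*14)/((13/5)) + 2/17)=-158.86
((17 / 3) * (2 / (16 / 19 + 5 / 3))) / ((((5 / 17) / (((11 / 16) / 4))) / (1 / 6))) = 5491 / 12480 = 0.44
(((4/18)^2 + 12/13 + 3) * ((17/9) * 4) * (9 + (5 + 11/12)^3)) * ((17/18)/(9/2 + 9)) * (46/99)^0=451474565681/994857552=453.81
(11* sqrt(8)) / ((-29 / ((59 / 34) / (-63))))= 649* sqrt(2) / 31059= 0.03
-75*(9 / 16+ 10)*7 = -88725 / 16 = -5545.31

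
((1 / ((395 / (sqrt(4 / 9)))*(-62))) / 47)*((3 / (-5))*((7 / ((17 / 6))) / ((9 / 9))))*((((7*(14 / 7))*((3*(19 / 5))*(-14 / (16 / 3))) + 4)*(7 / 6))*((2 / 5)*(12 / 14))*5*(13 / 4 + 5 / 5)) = -174279 / 57551500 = -0.00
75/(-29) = -75/29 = -2.59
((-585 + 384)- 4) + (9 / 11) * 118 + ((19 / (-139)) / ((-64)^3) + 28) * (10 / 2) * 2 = 171.55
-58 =-58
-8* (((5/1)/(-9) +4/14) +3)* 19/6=-69.16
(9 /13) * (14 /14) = 0.69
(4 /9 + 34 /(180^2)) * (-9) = -7217 /1800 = -4.01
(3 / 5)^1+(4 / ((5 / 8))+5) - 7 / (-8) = 103 / 8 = 12.88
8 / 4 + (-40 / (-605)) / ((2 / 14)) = 298 / 121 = 2.46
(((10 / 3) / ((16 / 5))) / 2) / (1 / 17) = 425 / 48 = 8.85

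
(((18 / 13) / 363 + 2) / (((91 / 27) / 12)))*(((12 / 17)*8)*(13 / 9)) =10893312 / 187187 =58.19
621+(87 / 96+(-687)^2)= 15122909 / 32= 472590.91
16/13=1.23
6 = 6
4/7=0.57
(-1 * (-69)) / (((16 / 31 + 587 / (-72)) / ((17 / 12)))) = -218178 / 17045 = -12.80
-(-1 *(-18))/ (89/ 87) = -1566/ 89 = -17.60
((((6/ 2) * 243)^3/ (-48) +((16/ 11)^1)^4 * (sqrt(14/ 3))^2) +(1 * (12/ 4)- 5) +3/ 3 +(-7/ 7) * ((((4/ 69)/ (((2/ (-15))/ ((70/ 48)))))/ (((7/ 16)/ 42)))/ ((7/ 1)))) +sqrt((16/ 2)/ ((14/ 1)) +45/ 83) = -130460675695919/ 16163664 +sqrt(375907)/ 581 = -8071230.55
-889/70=-12.70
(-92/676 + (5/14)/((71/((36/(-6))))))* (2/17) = -27932/1427881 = -0.02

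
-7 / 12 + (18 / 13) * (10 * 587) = 1267829 / 156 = 8127.11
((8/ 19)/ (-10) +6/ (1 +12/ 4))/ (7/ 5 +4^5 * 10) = 277/ 1945866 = 0.00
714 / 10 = 71.40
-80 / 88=-10 / 11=-0.91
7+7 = 14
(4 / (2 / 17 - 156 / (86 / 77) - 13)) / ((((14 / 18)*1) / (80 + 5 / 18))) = -2112590 / 780633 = -2.71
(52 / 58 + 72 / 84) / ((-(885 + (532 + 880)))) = -356 / 466291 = -0.00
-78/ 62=-39/ 31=-1.26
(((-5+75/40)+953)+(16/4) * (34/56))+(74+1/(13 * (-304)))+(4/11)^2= 3435832879/3347344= 1026.44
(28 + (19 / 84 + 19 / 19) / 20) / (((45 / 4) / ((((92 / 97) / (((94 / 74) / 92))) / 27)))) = 3690919756 / 581614425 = 6.35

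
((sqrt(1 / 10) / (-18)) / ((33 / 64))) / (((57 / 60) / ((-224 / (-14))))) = -0.57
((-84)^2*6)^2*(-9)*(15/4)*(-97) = 5867662913280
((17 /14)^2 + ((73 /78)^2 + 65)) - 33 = 5120201 /149058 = 34.35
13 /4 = 3.25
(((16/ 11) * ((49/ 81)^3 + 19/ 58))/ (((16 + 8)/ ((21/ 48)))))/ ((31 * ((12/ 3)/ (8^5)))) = 60644939264/ 15766260147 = 3.85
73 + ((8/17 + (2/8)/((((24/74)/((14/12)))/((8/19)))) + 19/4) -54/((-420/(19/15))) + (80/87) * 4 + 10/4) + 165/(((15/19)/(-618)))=-1904277089252/14753025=-129077.06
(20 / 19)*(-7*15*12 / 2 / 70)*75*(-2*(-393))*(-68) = 721548000 / 19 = 37976210.53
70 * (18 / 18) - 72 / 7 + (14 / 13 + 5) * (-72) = -34382 / 91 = -377.82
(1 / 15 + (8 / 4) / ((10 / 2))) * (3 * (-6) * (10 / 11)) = -84 / 11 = -7.64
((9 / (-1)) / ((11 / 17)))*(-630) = 96390 / 11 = 8762.73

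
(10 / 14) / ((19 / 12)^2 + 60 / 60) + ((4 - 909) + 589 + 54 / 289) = -315.61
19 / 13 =1.46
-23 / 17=-1.35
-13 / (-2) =13 / 2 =6.50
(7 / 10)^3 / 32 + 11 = 352343 / 32000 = 11.01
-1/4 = -0.25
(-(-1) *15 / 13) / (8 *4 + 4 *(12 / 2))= 15 / 728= 0.02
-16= -16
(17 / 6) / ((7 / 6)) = 17 / 7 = 2.43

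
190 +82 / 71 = 191.15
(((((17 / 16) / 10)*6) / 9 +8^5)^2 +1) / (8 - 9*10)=-61847796507169 / 4723200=-13094469.11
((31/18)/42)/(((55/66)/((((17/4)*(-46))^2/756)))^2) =724550604991/4800902400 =150.92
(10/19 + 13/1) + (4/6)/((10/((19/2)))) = 8071/570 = 14.16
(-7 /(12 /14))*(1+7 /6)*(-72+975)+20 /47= -9011399 /564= -15977.66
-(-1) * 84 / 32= 21 / 8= 2.62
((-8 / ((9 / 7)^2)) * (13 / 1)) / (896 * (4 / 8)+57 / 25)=-127400 / 911817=-0.14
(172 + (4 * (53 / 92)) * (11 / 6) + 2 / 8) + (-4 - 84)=24419 / 276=88.47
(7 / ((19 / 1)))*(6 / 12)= 7 / 38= 0.18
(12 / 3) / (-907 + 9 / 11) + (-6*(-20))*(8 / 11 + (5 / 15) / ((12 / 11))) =123.93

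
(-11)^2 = 121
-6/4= -3/2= -1.50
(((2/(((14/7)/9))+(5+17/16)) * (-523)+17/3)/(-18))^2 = 142775912449/746496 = 191261.46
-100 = -100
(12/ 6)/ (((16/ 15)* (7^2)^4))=15/ 46118408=0.00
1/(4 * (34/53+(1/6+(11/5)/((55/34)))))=3975/34474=0.12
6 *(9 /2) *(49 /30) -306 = -2619 /10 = -261.90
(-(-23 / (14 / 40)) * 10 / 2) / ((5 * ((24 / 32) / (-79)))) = -145360 / 21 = -6921.90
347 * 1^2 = 347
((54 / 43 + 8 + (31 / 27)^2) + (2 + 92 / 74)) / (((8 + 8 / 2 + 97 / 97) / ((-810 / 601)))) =-1.43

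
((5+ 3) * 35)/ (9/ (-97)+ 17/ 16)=12416/ 43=288.74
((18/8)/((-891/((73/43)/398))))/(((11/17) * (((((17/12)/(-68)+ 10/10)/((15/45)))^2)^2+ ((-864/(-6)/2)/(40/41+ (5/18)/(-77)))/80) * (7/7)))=-2807670169600/12714303582298182051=-0.00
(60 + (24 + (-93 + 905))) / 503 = 896 / 503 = 1.78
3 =3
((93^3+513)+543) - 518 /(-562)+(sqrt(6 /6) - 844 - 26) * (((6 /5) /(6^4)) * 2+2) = 803674.31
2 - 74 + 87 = 15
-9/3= -3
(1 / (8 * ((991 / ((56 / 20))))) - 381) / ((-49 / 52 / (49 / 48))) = 98168369 / 237840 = 412.75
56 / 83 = 0.67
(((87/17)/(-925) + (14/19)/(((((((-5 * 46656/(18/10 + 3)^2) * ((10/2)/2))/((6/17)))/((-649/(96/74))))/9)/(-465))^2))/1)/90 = 143519914494931/20570658750000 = 6.98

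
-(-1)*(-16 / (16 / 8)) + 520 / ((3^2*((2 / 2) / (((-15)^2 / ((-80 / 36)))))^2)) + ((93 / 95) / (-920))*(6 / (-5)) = 129418533529 / 218500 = 592304.50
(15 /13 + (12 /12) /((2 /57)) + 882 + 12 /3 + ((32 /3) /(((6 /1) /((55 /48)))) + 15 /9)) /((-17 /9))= -645389 /1326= -486.72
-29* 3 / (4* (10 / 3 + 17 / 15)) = -1305 / 268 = -4.87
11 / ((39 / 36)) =132 / 13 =10.15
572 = 572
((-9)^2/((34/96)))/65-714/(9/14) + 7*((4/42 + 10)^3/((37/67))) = 645528368348/54090855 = 11934.15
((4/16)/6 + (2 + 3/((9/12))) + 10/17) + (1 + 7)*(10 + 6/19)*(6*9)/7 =4986563/7752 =643.26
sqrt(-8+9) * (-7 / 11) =-0.64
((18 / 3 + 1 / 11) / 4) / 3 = 67 / 132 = 0.51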